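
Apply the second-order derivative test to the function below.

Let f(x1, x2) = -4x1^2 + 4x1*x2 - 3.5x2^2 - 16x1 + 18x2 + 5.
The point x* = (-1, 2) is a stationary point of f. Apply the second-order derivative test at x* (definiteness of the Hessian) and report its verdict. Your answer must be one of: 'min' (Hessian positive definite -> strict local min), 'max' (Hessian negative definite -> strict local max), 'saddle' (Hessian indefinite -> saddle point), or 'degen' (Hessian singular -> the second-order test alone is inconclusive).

Compute the Hessian H = grad^2 f:
  H = [[-8, 4], [4, -7]]
Verify stationarity: grad f(x*) = H x* + g = (0, 0).
Eigenvalues of H: -11.5311, -3.4689.
Both eigenvalues < 0, so H is negative definite -> x* is a strict local max.

max


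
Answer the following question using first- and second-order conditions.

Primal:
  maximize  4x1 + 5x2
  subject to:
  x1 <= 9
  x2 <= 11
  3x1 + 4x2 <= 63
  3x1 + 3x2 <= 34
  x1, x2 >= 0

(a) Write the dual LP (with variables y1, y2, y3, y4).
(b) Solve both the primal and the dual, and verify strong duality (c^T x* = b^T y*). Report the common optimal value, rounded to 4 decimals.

The standard primal-dual pair for 'max c^T x s.t. A x <= b, x >= 0' is:
  Dual:  min b^T y  s.t.  A^T y >= c,  y >= 0.

So the dual LP is:
  minimize  9y1 + 11y2 + 63y3 + 34y4
  subject to:
    y1 + 3y3 + 3y4 >= 4
    y2 + 4y3 + 3y4 >= 5
    y1, y2, y3, y4 >= 0

Solving the primal: x* = (0.3333, 11).
  primal value c^T x* = 56.3333.
Solving the dual: y* = (0, 1, 0, 1.3333).
  dual value b^T y* = 56.3333.
Strong duality: c^T x* = b^T y*. Confirmed.

56.3333


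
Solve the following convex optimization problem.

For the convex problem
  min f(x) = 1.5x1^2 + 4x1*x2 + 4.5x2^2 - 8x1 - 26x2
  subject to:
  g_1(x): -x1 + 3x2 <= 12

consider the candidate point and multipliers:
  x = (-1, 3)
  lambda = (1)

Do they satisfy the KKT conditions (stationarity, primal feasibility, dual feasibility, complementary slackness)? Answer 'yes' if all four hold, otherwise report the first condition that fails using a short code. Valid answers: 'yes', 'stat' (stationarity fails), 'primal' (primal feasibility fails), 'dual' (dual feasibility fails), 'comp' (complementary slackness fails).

Gradient of f: grad f(x) = Q x + c = (1, -3)
Constraint values g_i(x) = a_i^T x - b_i:
  g_1((-1, 3)) = -2
Stationarity residual: grad f(x) + sum_i lambda_i a_i = (0, 0)
  -> stationarity OK
Primal feasibility (all g_i <= 0): OK
Dual feasibility (all lambda_i >= 0): OK
Complementary slackness (lambda_i * g_i(x) = 0 for all i): FAILS

Verdict: the first failing condition is complementary_slackness -> comp.

comp


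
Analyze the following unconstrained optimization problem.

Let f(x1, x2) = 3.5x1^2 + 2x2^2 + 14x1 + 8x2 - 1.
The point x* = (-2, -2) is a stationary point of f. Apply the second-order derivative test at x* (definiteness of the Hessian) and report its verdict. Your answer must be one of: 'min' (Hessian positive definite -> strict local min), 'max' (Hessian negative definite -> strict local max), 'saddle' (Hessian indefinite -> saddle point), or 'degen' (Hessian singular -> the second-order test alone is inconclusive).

Compute the Hessian H = grad^2 f:
  H = [[7, 0], [0, 4]]
Verify stationarity: grad f(x*) = H x* + g = (0, 0).
Eigenvalues of H: 4, 7.
Both eigenvalues > 0, so H is positive definite -> x* is a strict local min.

min


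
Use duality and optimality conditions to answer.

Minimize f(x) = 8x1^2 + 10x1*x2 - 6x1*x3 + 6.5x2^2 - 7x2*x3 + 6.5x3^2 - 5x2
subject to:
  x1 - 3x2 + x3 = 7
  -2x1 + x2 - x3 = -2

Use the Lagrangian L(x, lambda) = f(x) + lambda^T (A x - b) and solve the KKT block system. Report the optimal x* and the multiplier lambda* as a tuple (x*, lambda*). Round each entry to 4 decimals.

Form the Lagrangian:
  L(x, lambda) = (1/2) x^T Q x + c^T x + lambda^T (A x - b)
Stationarity (grad_x L = 0): Q x + c + A^T lambda = 0.
Primal feasibility: A x = b.

This gives the KKT block system:
  [ Q   A^T ] [ x     ]   [-c ]
  [ A    0  ] [ lambda ] = [ b ]

Solving the linear system:
  x*      = (0.3155, -2.6578, -1.2888)
  lambda* = (-13.7087, -13.7524)
  f(x*)   = 40.8726

x* = (0.3155, -2.6578, -1.2888), lambda* = (-13.7087, -13.7524)


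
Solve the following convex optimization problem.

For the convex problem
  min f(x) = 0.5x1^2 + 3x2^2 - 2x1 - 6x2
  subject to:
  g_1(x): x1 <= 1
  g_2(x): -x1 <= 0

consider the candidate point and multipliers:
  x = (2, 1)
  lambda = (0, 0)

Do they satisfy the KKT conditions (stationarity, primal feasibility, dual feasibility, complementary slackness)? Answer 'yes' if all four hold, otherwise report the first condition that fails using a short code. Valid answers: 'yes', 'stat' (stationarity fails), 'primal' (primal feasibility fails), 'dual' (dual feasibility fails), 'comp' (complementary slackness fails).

Gradient of f: grad f(x) = Q x + c = (0, 0)
Constraint values g_i(x) = a_i^T x - b_i:
  g_1((2, 1)) = 1
  g_2((2, 1)) = -2
Stationarity residual: grad f(x) + sum_i lambda_i a_i = (0, 0)
  -> stationarity OK
Primal feasibility (all g_i <= 0): FAILS
Dual feasibility (all lambda_i >= 0): OK
Complementary slackness (lambda_i * g_i(x) = 0 for all i): OK

Verdict: the first failing condition is primal_feasibility -> primal.

primal


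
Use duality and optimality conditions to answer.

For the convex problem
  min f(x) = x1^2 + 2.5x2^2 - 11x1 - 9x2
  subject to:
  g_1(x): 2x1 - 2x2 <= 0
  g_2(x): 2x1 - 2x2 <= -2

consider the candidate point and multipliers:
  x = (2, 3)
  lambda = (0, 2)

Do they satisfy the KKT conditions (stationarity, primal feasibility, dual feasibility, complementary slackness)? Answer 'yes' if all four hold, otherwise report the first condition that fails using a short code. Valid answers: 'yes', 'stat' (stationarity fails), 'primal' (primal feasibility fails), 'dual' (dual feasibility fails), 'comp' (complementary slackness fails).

Gradient of f: grad f(x) = Q x + c = (-7, 6)
Constraint values g_i(x) = a_i^T x - b_i:
  g_1((2, 3)) = -2
  g_2((2, 3)) = 0
Stationarity residual: grad f(x) + sum_i lambda_i a_i = (-3, 2)
  -> stationarity FAILS
Primal feasibility (all g_i <= 0): OK
Dual feasibility (all lambda_i >= 0): OK
Complementary slackness (lambda_i * g_i(x) = 0 for all i): OK

Verdict: the first failing condition is stationarity -> stat.

stat


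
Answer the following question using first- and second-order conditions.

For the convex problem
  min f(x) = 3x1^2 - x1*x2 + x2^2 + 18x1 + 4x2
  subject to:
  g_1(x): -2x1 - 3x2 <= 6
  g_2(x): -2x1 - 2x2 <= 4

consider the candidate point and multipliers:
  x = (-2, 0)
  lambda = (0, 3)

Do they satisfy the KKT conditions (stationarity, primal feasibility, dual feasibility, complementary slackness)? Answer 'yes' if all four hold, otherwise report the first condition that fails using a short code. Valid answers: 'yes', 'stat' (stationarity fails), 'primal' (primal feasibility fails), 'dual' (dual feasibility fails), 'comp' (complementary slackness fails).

Gradient of f: grad f(x) = Q x + c = (6, 6)
Constraint values g_i(x) = a_i^T x - b_i:
  g_1((-2, 0)) = -2
  g_2((-2, 0)) = 0
Stationarity residual: grad f(x) + sum_i lambda_i a_i = (0, 0)
  -> stationarity OK
Primal feasibility (all g_i <= 0): OK
Dual feasibility (all lambda_i >= 0): OK
Complementary slackness (lambda_i * g_i(x) = 0 for all i): OK

Verdict: yes, KKT holds.

yes


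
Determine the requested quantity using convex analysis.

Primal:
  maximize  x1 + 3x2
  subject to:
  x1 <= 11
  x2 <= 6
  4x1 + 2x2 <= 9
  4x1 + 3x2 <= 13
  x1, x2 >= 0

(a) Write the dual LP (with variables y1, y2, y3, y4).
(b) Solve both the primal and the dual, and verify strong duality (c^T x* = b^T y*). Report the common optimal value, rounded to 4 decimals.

The standard primal-dual pair for 'max c^T x s.t. A x <= b, x >= 0' is:
  Dual:  min b^T y  s.t.  A^T y >= c,  y >= 0.

So the dual LP is:
  minimize  11y1 + 6y2 + 9y3 + 13y4
  subject to:
    y1 + 4y3 + 4y4 >= 1
    y2 + 2y3 + 3y4 >= 3
    y1, y2, y3, y4 >= 0

Solving the primal: x* = (0, 4.3333).
  primal value c^T x* = 13.
Solving the dual: y* = (0, 0, 0, 1).
  dual value b^T y* = 13.
Strong duality: c^T x* = b^T y*. Confirmed.

13


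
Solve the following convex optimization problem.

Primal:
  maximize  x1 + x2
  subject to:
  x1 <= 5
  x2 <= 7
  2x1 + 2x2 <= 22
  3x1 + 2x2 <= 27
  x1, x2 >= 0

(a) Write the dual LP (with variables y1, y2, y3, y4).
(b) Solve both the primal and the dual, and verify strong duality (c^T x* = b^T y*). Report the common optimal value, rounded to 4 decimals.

The standard primal-dual pair for 'max c^T x s.t. A x <= b, x >= 0' is:
  Dual:  min b^T y  s.t.  A^T y >= c,  y >= 0.

So the dual LP is:
  minimize  5y1 + 7y2 + 22y3 + 27y4
  subject to:
    y1 + 2y3 + 3y4 >= 1
    y2 + 2y3 + 2y4 >= 1
    y1, y2, y3, y4 >= 0

Solving the primal: x* = (5, 6).
  primal value c^T x* = 11.
Solving the dual: y* = (0, 0, 0.5, 0).
  dual value b^T y* = 11.
Strong duality: c^T x* = b^T y*. Confirmed.

11


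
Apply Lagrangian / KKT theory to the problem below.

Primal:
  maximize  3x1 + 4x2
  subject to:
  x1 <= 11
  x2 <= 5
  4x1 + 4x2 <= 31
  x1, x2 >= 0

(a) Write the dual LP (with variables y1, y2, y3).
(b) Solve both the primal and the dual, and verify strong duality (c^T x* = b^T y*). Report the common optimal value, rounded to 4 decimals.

The standard primal-dual pair for 'max c^T x s.t. A x <= b, x >= 0' is:
  Dual:  min b^T y  s.t.  A^T y >= c,  y >= 0.

So the dual LP is:
  minimize  11y1 + 5y2 + 31y3
  subject to:
    y1 + 4y3 >= 3
    y2 + 4y3 >= 4
    y1, y2, y3 >= 0

Solving the primal: x* = (2.75, 5).
  primal value c^T x* = 28.25.
Solving the dual: y* = (0, 1, 0.75).
  dual value b^T y* = 28.25.
Strong duality: c^T x* = b^T y*. Confirmed.

28.25


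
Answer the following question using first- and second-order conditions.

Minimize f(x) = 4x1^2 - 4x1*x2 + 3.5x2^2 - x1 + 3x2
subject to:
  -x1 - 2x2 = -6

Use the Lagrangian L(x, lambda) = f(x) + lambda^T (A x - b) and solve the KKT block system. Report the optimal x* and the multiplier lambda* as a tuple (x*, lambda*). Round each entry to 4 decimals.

Form the Lagrangian:
  L(x, lambda) = (1/2) x^T Q x + c^T x + lambda^T (A x - b)
Stationarity (grad_x L = 0): Q x + c + A^T lambda = 0.
Primal feasibility: A x = b.

This gives the KKT block system:
  [ Q   A^T ] [ x     ]   [-c ]
  [ A    0  ] [ lambda ] = [ b ]

Solving the linear system:
  x*      = (1.8182, 2.0909)
  lambda* = (5.1818)
  f(x*)   = 17.7727

x* = (1.8182, 2.0909), lambda* = (5.1818)


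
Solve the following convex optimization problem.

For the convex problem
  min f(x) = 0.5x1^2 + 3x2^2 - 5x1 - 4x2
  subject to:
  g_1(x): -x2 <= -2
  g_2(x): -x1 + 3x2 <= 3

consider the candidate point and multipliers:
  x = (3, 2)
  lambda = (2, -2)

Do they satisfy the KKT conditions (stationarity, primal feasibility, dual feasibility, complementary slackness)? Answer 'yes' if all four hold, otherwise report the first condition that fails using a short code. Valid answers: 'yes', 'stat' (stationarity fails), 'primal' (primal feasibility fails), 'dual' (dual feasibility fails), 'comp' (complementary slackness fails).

Gradient of f: grad f(x) = Q x + c = (-2, 8)
Constraint values g_i(x) = a_i^T x - b_i:
  g_1((3, 2)) = 0
  g_2((3, 2)) = 0
Stationarity residual: grad f(x) + sum_i lambda_i a_i = (0, 0)
  -> stationarity OK
Primal feasibility (all g_i <= 0): OK
Dual feasibility (all lambda_i >= 0): FAILS
Complementary slackness (lambda_i * g_i(x) = 0 for all i): OK

Verdict: the first failing condition is dual_feasibility -> dual.

dual


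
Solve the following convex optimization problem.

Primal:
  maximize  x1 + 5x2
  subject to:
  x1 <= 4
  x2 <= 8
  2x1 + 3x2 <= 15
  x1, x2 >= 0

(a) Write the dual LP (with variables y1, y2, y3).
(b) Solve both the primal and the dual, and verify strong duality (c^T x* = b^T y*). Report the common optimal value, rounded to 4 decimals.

The standard primal-dual pair for 'max c^T x s.t. A x <= b, x >= 0' is:
  Dual:  min b^T y  s.t.  A^T y >= c,  y >= 0.

So the dual LP is:
  minimize  4y1 + 8y2 + 15y3
  subject to:
    y1 + 2y3 >= 1
    y2 + 3y3 >= 5
    y1, y2, y3 >= 0

Solving the primal: x* = (0, 5).
  primal value c^T x* = 25.
Solving the dual: y* = (0, 0, 1.6667).
  dual value b^T y* = 25.
Strong duality: c^T x* = b^T y*. Confirmed.

25


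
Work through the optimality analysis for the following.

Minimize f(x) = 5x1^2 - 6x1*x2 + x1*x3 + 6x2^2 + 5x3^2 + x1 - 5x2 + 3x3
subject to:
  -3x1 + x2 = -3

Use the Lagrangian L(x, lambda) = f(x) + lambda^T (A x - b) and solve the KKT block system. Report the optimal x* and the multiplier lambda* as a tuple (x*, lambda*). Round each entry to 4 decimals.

Form the Lagrangian:
  L(x, lambda) = (1/2) x^T Q x + c^T x + lambda^T (A x - b)
Stationarity (grad_x L = 0): Q x + c + A^T lambda = 0.
Primal feasibility: A x = b.

This gives the KKT block system:
  [ Q   A^T ] [ x     ]   [-c ]
  [ A    0  ] [ lambda ] = [ b ]

Solving the linear system:
  x*      = (1.2735, 0.8205, -0.4274)
  lambda* = (2.7949)
  f(x*)   = 2.1368

x* = (1.2735, 0.8205, -0.4274), lambda* = (2.7949)


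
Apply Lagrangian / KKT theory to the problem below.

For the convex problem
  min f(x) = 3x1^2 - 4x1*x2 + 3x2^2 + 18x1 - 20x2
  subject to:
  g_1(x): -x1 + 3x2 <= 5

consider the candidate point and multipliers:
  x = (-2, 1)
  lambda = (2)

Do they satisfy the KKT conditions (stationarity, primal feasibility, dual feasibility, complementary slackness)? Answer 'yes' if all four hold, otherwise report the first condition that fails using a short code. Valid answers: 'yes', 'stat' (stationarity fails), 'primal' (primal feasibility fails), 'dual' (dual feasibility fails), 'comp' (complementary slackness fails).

Gradient of f: grad f(x) = Q x + c = (2, -6)
Constraint values g_i(x) = a_i^T x - b_i:
  g_1((-2, 1)) = 0
Stationarity residual: grad f(x) + sum_i lambda_i a_i = (0, 0)
  -> stationarity OK
Primal feasibility (all g_i <= 0): OK
Dual feasibility (all lambda_i >= 0): OK
Complementary slackness (lambda_i * g_i(x) = 0 for all i): OK

Verdict: yes, KKT holds.

yes


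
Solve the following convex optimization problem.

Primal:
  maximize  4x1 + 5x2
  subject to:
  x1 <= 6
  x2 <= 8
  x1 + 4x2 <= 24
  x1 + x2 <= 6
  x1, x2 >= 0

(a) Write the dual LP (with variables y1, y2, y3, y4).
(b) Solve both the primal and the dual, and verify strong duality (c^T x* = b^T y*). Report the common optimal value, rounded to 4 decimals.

The standard primal-dual pair for 'max c^T x s.t. A x <= b, x >= 0' is:
  Dual:  min b^T y  s.t.  A^T y >= c,  y >= 0.

So the dual LP is:
  minimize  6y1 + 8y2 + 24y3 + 6y4
  subject to:
    y1 + y3 + y4 >= 4
    y2 + 4y3 + y4 >= 5
    y1, y2, y3, y4 >= 0

Solving the primal: x* = (0, 6).
  primal value c^T x* = 30.
Solving the dual: y* = (0, 0, 0.3333, 3.6667).
  dual value b^T y* = 30.
Strong duality: c^T x* = b^T y*. Confirmed.

30


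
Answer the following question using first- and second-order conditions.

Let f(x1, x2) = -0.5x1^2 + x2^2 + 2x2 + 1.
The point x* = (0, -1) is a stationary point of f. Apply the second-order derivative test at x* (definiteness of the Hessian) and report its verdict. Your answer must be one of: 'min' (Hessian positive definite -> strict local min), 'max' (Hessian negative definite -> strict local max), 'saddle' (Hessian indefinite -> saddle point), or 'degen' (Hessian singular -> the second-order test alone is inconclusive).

Compute the Hessian H = grad^2 f:
  H = [[-1, 0], [0, 2]]
Verify stationarity: grad f(x*) = H x* + g = (0, 0).
Eigenvalues of H: -1, 2.
Eigenvalues have mixed signs, so H is indefinite -> x* is a saddle point.

saddle


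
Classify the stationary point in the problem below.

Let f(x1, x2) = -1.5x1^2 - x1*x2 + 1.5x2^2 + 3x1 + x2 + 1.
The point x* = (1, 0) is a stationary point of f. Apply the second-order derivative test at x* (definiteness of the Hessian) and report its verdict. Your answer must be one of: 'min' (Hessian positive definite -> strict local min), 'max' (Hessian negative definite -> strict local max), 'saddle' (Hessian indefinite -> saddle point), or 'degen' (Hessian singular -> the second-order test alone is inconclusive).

Compute the Hessian H = grad^2 f:
  H = [[-3, -1], [-1, 3]]
Verify stationarity: grad f(x*) = H x* + g = (0, 0).
Eigenvalues of H: -3.1623, 3.1623.
Eigenvalues have mixed signs, so H is indefinite -> x* is a saddle point.

saddle


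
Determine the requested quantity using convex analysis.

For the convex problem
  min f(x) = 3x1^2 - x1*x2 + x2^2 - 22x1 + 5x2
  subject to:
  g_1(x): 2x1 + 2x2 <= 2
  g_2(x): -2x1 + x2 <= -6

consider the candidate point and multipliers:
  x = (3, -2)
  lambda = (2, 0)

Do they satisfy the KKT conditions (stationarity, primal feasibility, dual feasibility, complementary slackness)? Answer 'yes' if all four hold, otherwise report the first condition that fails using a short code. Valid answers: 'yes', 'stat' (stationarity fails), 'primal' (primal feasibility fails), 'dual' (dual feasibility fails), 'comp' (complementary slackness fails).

Gradient of f: grad f(x) = Q x + c = (-2, -2)
Constraint values g_i(x) = a_i^T x - b_i:
  g_1((3, -2)) = 0
  g_2((3, -2)) = -2
Stationarity residual: grad f(x) + sum_i lambda_i a_i = (2, 2)
  -> stationarity FAILS
Primal feasibility (all g_i <= 0): OK
Dual feasibility (all lambda_i >= 0): OK
Complementary slackness (lambda_i * g_i(x) = 0 for all i): OK

Verdict: the first failing condition is stationarity -> stat.

stat


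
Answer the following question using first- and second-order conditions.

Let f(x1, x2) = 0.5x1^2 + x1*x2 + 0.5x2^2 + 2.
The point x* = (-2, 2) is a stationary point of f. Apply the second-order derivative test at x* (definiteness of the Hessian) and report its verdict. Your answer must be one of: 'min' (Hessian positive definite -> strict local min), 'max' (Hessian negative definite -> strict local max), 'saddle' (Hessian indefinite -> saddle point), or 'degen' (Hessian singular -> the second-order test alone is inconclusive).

Compute the Hessian H = grad^2 f:
  H = [[1, 1], [1, 1]]
Verify stationarity: grad f(x*) = H x* + g = (0, 0).
Eigenvalues of H: 0, 2.
H has a zero eigenvalue (singular; positive semidefinite but not definite), so H is neither positive definite, negative definite, nor indefinite. The second-order test alone is inconclusive -> degen.
(Indeed, f is constant along the null direction of H through x*, so x* is not a strict local extremum.)

degen


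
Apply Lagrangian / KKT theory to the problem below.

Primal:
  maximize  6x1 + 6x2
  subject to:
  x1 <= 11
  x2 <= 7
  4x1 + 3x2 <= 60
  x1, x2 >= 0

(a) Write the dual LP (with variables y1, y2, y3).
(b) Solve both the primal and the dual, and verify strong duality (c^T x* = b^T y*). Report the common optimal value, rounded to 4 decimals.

The standard primal-dual pair for 'max c^T x s.t. A x <= b, x >= 0' is:
  Dual:  min b^T y  s.t.  A^T y >= c,  y >= 0.

So the dual LP is:
  minimize  11y1 + 7y2 + 60y3
  subject to:
    y1 + 4y3 >= 6
    y2 + 3y3 >= 6
    y1, y2, y3 >= 0

Solving the primal: x* = (9.75, 7).
  primal value c^T x* = 100.5.
Solving the dual: y* = (0, 1.5, 1.5).
  dual value b^T y* = 100.5.
Strong duality: c^T x* = b^T y*. Confirmed.

100.5


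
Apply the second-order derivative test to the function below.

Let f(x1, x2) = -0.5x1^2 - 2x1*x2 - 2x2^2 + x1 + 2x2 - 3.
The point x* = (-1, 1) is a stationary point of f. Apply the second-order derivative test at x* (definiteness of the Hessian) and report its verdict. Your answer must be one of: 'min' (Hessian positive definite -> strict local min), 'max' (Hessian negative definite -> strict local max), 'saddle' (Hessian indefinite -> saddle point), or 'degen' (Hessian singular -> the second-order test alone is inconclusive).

Compute the Hessian H = grad^2 f:
  H = [[-1, -2], [-2, -4]]
Verify stationarity: grad f(x*) = H x* + g = (0, 0).
Eigenvalues of H: -5, 0.
H has a zero eigenvalue (singular; negative semidefinite but not definite), so H is neither positive definite, negative definite, nor indefinite. The second-order test alone is inconclusive -> degen.
(Indeed, f is constant along the null direction of H through x*, so x* is not a strict local extremum.)

degen


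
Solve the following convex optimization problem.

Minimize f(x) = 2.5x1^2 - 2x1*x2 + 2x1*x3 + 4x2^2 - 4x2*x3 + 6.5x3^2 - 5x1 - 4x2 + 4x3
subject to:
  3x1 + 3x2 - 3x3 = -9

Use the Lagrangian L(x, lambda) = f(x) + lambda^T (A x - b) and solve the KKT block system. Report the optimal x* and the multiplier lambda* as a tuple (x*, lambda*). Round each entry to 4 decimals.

Form the Lagrangian:
  L(x, lambda) = (1/2) x^T Q x + c^T x + lambda^T (A x - b)
Stationarity (grad_x L = 0): Q x + c + A^T lambda = 0.
Primal feasibility: A x = b.

This gives the KKT block system:
  [ Q   A^T ] [ x     ]   [-c ]
  [ A    0  ] [ lambda ] = [ b ]

Solving the linear system:
  x*      = (-1.6049, -0.9659, 0.4293)
  lambda* = (3.4114)
  f(x*)   = 22.1537

x* = (-1.6049, -0.9659, 0.4293), lambda* = (3.4114)


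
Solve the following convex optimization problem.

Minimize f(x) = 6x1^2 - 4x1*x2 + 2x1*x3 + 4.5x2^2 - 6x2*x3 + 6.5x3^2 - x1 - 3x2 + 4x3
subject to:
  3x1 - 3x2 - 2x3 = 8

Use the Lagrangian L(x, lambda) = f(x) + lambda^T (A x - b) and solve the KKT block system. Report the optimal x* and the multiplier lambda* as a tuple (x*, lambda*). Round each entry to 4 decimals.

Form the Lagrangian:
  L(x, lambda) = (1/2) x^T Q x + c^T x + lambda^T (A x - b)
Stationarity (grad_x L = 0): Q x + c + A^T lambda = 0.
Primal feasibility: A x = b.

This gives the KKT block system:
  [ Q   A^T ] [ x     ]   [-c ]
  [ A    0  ] [ lambda ] = [ b ]

Solving the linear system:
  x*      = (0.5703, -1.1946, -1.3527)
  lambda* = (-2.6387)
  f(x*)   = 9.356

x* = (0.5703, -1.1946, -1.3527), lambda* = (-2.6387)


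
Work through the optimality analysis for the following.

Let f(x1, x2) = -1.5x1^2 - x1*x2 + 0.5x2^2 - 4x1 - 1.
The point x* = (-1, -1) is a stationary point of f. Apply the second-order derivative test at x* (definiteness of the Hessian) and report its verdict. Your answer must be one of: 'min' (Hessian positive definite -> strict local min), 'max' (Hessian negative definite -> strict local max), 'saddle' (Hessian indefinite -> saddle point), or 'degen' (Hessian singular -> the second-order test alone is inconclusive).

Compute the Hessian H = grad^2 f:
  H = [[-3, -1], [-1, 1]]
Verify stationarity: grad f(x*) = H x* + g = (0, 0).
Eigenvalues of H: -3.2361, 1.2361.
Eigenvalues have mixed signs, so H is indefinite -> x* is a saddle point.

saddle


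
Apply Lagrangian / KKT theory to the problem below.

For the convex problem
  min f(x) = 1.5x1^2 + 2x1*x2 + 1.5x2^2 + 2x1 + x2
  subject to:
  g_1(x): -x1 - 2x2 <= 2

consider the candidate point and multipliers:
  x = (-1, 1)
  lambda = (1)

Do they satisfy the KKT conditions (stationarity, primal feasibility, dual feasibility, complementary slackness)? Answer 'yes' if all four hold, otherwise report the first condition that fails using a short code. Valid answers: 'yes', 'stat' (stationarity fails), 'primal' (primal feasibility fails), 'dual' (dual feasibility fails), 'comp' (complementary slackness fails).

Gradient of f: grad f(x) = Q x + c = (1, 2)
Constraint values g_i(x) = a_i^T x - b_i:
  g_1((-1, 1)) = -3
Stationarity residual: grad f(x) + sum_i lambda_i a_i = (0, 0)
  -> stationarity OK
Primal feasibility (all g_i <= 0): OK
Dual feasibility (all lambda_i >= 0): OK
Complementary slackness (lambda_i * g_i(x) = 0 for all i): FAILS

Verdict: the first failing condition is complementary_slackness -> comp.

comp


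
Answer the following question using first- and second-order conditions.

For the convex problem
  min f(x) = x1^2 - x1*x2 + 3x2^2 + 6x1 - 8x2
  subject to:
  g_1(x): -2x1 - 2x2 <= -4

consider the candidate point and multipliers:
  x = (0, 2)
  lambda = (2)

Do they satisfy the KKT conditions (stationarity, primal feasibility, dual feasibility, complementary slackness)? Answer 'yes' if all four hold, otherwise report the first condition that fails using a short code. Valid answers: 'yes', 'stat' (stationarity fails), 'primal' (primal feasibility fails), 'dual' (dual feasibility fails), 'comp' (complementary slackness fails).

Gradient of f: grad f(x) = Q x + c = (4, 4)
Constraint values g_i(x) = a_i^T x - b_i:
  g_1((0, 2)) = 0
Stationarity residual: grad f(x) + sum_i lambda_i a_i = (0, 0)
  -> stationarity OK
Primal feasibility (all g_i <= 0): OK
Dual feasibility (all lambda_i >= 0): OK
Complementary slackness (lambda_i * g_i(x) = 0 for all i): OK

Verdict: yes, KKT holds.

yes


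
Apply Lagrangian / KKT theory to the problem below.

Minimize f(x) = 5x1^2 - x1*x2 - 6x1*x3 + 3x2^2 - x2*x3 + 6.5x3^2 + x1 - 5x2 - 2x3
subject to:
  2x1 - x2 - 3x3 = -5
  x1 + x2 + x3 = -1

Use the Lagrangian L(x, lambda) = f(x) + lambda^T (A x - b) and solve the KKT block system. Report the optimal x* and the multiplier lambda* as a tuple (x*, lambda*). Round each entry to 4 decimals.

Form the Lagrangian:
  L(x, lambda) = (1/2) x^T Q x + c^T x + lambda^T (A x - b)
Stationarity (grad_x L = 0): Q x + c + A^T lambda = 0.
Primal feasibility: A x = b.

This gives the KKT block system:
  [ Q   A^T ] [ x     ]   [-c ]
  [ A    0  ] [ lambda ] = [ b ]

Solving the linear system:
  x*      = (-1.8035, 0.5088, 0.2947)
  lambda* = (6.2912, 6.7298)
  f(x*)   = 16.6246

x* = (-1.8035, 0.5088, 0.2947), lambda* = (6.2912, 6.7298)


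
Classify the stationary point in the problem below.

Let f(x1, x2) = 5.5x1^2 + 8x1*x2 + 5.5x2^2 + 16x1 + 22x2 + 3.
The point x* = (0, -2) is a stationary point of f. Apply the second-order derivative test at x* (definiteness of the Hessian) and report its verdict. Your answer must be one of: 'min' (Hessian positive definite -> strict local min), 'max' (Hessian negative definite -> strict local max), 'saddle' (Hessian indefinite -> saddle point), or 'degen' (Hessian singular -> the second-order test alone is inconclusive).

Compute the Hessian H = grad^2 f:
  H = [[11, 8], [8, 11]]
Verify stationarity: grad f(x*) = H x* + g = (0, 0).
Eigenvalues of H: 3, 19.
Both eigenvalues > 0, so H is positive definite -> x* is a strict local min.

min


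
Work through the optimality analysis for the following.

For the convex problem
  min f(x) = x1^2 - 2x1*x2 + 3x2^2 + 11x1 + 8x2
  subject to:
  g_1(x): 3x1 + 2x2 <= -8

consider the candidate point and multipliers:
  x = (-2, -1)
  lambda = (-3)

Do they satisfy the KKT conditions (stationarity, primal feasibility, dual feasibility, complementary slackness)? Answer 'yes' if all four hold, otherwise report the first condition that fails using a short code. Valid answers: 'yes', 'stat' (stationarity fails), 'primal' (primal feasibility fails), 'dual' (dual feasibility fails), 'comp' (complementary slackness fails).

Gradient of f: grad f(x) = Q x + c = (9, 6)
Constraint values g_i(x) = a_i^T x - b_i:
  g_1((-2, -1)) = 0
Stationarity residual: grad f(x) + sum_i lambda_i a_i = (0, 0)
  -> stationarity OK
Primal feasibility (all g_i <= 0): OK
Dual feasibility (all lambda_i >= 0): FAILS
Complementary slackness (lambda_i * g_i(x) = 0 for all i): OK

Verdict: the first failing condition is dual_feasibility -> dual.

dual


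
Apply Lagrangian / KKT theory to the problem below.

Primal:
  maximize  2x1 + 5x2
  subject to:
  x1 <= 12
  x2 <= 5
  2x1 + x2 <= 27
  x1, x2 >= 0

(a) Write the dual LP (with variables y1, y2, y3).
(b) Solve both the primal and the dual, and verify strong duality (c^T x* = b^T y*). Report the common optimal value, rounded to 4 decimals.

The standard primal-dual pair for 'max c^T x s.t. A x <= b, x >= 0' is:
  Dual:  min b^T y  s.t.  A^T y >= c,  y >= 0.

So the dual LP is:
  minimize  12y1 + 5y2 + 27y3
  subject to:
    y1 + 2y3 >= 2
    y2 + y3 >= 5
    y1, y2, y3 >= 0

Solving the primal: x* = (11, 5).
  primal value c^T x* = 47.
Solving the dual: y* = (0, 4, 1).
  dual value b^T y* = 47.
Strong duality: c^T x* = b^T y*. Confirmed.

47


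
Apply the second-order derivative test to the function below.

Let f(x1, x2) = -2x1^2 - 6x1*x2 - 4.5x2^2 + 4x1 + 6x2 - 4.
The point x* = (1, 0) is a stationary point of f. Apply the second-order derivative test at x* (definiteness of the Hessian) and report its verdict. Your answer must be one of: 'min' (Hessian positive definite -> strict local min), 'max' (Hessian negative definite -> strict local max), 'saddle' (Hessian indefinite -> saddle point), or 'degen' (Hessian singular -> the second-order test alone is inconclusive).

Compute the Hessian H = grad^2 f:
  H = [[-4, -6], [-6, -9]]
Verify stationarity: grad f(x*) = H x* + g = (0, 0).
Eigenvalues of H: -13, 0.
H has a zero eigenvalue (singular; negative semidefinite but not definite), so H is neither positive definite, negative definite, nor indefinite. The second-order test alone is inconclusive -> degen.
(Indeed, f is constant along the null direction of H through x*, so x* is not a strict local extremum.)

degen


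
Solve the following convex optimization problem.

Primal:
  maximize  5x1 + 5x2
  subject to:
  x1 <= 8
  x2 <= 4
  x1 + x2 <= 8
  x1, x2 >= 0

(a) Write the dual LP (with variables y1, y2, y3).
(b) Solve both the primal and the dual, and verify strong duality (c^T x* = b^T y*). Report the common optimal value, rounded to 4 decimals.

The standard primal-dual pair for 'max c^T x s.t. A x <= b, x >= 0' is:
  Dual:  min b^T y  s.t.  A^T y >= c,  y >= 0.

So the dual LP is:
  minimize  8y1 + 4y2 + 8y3
  subject to:
    y1 + y3 >= 5
    y2 + y3 >= 5
    y1, y2, y3 >= 0

Solving the primal: x* = (4, 4).
  primal value c^T x* = 40.
Solving the dual: y* = (0, 0, 5).
  dual value b^T y* = 40.
Strong duality: c^T x* = b^T y*. Confirmed.

40


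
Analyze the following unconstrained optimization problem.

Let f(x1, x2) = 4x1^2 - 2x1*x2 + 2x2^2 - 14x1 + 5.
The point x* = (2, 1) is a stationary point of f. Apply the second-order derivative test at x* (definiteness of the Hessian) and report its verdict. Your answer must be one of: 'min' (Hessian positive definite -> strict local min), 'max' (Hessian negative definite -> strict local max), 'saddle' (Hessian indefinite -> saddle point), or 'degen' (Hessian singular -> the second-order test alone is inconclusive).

Compute the Hessian H = grad^2 f:
  H = [[8, -2], [-2, 4]]
Verify stationarity: grad f(x*) = H x* + g = (0, 0).
Eigenvalues of H: 3.1716, 8.8284.
Both eigenvalues > 0, so H is positive definite -> x* is a strict local min.

min


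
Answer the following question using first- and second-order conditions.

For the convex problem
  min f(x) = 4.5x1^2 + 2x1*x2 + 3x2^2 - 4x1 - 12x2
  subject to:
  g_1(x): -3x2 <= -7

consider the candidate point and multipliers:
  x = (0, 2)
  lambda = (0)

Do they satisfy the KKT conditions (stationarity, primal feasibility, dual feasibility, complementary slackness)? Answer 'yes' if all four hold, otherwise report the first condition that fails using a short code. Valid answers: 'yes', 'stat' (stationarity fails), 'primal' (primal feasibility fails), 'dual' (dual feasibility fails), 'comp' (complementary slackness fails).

Gradient of f: grad f(x) = Q x + c = (0, 0)
Constraint values g_i(x) = a_i^T x - b_i:
  g_1((0, 2)) = 1
Stationarity residual: grad f(x) + sum_i lambda_i a_i = (0, 0)
  -> stationarity OK
Primal feasibility (all g_i <= 0): FAILS
Dual feasibility (all lambda_i >= 0): OK
Complementary slackness (lambda_i * g_i(x) = 0 for all i): OK

Verdict: the first failing condition is primal_feasibility -> primal.

primal


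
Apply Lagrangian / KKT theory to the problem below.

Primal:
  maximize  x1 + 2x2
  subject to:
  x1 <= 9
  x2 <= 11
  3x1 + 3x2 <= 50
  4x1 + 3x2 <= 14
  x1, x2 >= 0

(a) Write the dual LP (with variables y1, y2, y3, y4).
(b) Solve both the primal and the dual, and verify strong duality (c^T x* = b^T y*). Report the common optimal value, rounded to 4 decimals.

The standard primal-dual pair for 'max c^T x s.t. A x <= b, x >= 0' is:
  Dual:  min b^T y  s.t.  A^T y >= c,  y >= 0.

So the dual LP is:
  minimize  9y1 + 11y2 + 50y3 + 14y4
  subject to:
    y1 + 3y3 + 4y4 >= 1
    y2 + 3y3 + 3y4 >= 2
    y1, y2, y3, y4 >= 0

Solving the primal: x* = (0, 4.6667).
  primal value c^T x* = 9.3333.
Solving the dual: y* = (0, 0, 0, 0.6667).
  dual value b^T y* = 9.3333.
Strong duality: c^T x* = b^T y*. Confirmed.

9.3333


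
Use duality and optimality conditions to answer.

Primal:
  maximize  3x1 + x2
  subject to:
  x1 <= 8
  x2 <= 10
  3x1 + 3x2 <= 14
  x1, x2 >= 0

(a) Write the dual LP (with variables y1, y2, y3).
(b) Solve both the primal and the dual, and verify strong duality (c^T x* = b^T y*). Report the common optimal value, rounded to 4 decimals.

The standard primal-dual pair for 'max c^T x s.t. A x <= b, x >= 0' is:
  Dual:  min b^T y  s.t.  A^T y >= c,  y >= 0.

So the dual LP is:
  minimize  8y1 + 10y2 + 14y3
  subject to:
    y1 + 3y3 >= 3
    y2 + 3y3 >= 1
    y1, y2, y3 >= 0

Solving the primal: x* = (4.6667, 0).
  primal value c^T x* = 14.
Solving the dual: y* = (0, 0, 1).
  dual value b^T y* = 14.
Strong duality: c^T x* = b^T y*. Confirmed.

14


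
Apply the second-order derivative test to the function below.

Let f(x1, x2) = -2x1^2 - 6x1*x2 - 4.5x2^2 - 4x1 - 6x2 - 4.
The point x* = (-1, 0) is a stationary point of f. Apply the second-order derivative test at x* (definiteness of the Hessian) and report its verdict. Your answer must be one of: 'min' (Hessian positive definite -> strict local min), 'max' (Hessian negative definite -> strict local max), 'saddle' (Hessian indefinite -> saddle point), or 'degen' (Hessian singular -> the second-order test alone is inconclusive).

Compute the Hessian H = grad^2 f:
  H = [[-4, -6], [-6, -9]]
Verify stationarity: grad f(x*) = H x* + g = (0, 0).
Eigenvalues of H: -13, 0.
H has a zero eigenvalue (singular; negative semidefinite but not definite), so H is neither positive definite, negative definite, nor indefinite. The second-order test alone is inconclusive -> degen.
(Indeed, f is constant along the null direction of H through x*, so x* is not a strict local extremum.)

degen


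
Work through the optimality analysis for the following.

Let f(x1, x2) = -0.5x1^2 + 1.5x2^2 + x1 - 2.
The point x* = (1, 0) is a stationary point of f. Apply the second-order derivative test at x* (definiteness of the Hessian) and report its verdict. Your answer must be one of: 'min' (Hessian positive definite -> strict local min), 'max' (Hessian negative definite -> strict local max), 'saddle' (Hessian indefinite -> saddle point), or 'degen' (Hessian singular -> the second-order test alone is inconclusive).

Compute the Hessian H = grad^2 f:
  H = [[-1, 0], [0, 3]]
Verify stationarity: grad f(x*) = H x* + g = (0, 0).
Eigenvalues of H: -1, 3.
Eigenvalues have mixed signs, so H is indefinite -> x* is a saddle point.

saddle


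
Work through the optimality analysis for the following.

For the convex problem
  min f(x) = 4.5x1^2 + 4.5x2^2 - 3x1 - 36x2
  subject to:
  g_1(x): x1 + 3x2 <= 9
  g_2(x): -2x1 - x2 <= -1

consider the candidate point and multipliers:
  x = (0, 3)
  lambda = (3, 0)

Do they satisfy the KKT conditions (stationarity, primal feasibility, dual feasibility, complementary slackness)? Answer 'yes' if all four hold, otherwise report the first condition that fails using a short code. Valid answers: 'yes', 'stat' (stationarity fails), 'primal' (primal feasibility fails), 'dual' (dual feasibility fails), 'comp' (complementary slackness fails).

Gradient of f: grad f(x) = Q x + c = (-3, -9)
Constraint values g_i(x) = a_i^T x - b_i:
  g_1((0, 3)) = 0
  g_2((0, 3)) = -2
Stationarity residual: grad f(x) + sum_i lambda_i a_i = (0, 0)
  -> stationarity OK
Primal feasibility (all g_i <= 0): OK
Dual feasibility (all lambda_i >= 0): OK
Complementary slackness (lambda_i * g_i(x) = 0 for all i): OK

Verdict: yes, KKT holds.

yes


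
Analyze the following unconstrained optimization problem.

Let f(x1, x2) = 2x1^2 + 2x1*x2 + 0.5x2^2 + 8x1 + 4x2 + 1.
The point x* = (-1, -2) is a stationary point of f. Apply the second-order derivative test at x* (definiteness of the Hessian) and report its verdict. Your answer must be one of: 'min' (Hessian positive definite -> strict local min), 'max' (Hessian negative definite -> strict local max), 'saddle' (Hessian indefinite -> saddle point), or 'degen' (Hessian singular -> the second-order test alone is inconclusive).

Compute the Hessian H = grad^2 f:
  H = [[4, 2], [2, 1]]
Verify stationarity: grad f(x*) = H x* + g = (0, 0).
Eigenvalues of H: 0, 5.
H has a zero eigenvalue (singular; positive semidefinite but not definite), so H is neither positive definite, negative definite, nor indefinite. The second-order test alone is inconclusive -> degen.
(Indeed, f is constant along the null direction of H through x*, so x* is not a strict local extremum.)

degen


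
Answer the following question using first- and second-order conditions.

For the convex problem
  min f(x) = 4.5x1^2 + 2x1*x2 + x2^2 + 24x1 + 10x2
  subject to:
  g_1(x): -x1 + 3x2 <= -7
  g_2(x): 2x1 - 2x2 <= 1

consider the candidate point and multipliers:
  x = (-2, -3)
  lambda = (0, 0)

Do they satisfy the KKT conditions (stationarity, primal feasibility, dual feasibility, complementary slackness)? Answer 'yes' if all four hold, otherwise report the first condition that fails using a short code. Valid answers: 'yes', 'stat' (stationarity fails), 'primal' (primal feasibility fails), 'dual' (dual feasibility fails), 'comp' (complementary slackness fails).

Gradient of f: grad f(x) = Q x + c = (0, 0)
Constraint values g_i(x) = a_i^T x - b_i:
  g_1((-2, -3)) = 0
  g_2((-2, -3)) = 1
Stationarity residual: grad f(x) + sum_i lambda_i a_i = (0, 0)
  -> stationarity OK
Primal feasibility (all g_i <= 0): FAILS
Dual feasibility (all lambda_i >= 0): OK
Complementary slackness (lambda_i * g_i(x) = 0 for all i): OK

Verdict: the first failing condition is primal_feasibility -> primal.

primal


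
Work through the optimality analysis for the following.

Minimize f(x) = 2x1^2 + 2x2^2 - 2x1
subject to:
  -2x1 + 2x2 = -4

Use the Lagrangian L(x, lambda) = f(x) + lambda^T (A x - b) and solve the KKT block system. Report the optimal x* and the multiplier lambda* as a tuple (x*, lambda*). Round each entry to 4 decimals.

Form the Lagrangian:
  L(x, lambda) = (1/2) x^T Q x + c^T x + lambda^T (A x - b)
Stationarity (grad_x L = 0): Q x + c + A^T lambda = 0.
Primal feasibility: A x = b.

This gives the KKT block system:
  [ Q   A^T ] [ x     ]   [-c ]
  [ A    0  ] [ lambda ] = [ b ]

Solving the linear system:
  x*      = (1.25, -0.75)
  lambda* = (1.5)
  f(x*)   = 1.75

x* = (1.25, -0.75), lambda* = (1.5)


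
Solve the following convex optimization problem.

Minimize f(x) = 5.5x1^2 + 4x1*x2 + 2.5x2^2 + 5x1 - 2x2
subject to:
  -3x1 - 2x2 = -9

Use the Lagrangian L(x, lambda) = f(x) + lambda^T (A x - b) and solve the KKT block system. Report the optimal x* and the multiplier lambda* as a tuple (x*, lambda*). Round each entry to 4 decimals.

Form the Lagrangian:
  L(x, lambda) = (1/2) x^T Q x + c^T x + lambda^T (A x - b)
Stationarity (grad_x L = 0): Q x + c + A^T lambda = 0.
Primal feasibility: A x = b.

This gives the KKT block system:
  [ Q   A^T ] [ x     ]   [-c ]
  [ A    0  ] [ lambda ] = [ b ]

Solving the linear system:
  x*      = (0.7561, 3.3659)
  lambda* = (8.9268)
  f(x*)   = 38.6951

x* = (0.7561, 3.3659), lambda* = (8.9268)


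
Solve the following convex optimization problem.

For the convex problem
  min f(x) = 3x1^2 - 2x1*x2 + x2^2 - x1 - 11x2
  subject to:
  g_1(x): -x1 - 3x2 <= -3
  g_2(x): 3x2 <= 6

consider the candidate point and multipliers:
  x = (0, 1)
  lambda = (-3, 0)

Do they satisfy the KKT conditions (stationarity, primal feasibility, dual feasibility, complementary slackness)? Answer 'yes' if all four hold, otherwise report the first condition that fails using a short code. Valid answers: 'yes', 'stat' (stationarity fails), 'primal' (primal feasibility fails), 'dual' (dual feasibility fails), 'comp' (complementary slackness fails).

Gradient of f: grad f(x) = Q x + c = (-3, -9)
Constraint values g_i(x) = a_i^T x - b_i:
  g_1((0, 1)) = 0
  g_2((0, 1)) = -3
Stationarity residual: grad f(x) + sum_i lambda_i a_i = (0, 0)
  -> stationarity OK
Primal feasibility (all g_i <= 0): OK
Dual feasibility (all lambda_i >= 0): FAILS
Complementary slackness (lambda_i * g_i(x) = 0 for all i): OK

Verdict: the first failing condition is dual_feasibility -> dual.

dual
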